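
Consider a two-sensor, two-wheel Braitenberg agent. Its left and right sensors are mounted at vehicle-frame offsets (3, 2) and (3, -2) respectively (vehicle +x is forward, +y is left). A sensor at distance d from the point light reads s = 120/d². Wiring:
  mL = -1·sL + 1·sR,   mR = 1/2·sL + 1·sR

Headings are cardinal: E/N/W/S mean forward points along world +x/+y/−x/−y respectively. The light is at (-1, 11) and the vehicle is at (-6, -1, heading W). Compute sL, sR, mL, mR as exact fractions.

6/13 30/41 144/533 513/533

left sensor world pos  = (-9, -3); dL² = 260
right sensor world pos = (-9, 1); dR² = 164
sL = 120/260 = 6/13
sR = 120/164 = 30/41
mL = -1·sL + 1·sR = 144/533
mR = 1/2·sL + 1·sR = 513/533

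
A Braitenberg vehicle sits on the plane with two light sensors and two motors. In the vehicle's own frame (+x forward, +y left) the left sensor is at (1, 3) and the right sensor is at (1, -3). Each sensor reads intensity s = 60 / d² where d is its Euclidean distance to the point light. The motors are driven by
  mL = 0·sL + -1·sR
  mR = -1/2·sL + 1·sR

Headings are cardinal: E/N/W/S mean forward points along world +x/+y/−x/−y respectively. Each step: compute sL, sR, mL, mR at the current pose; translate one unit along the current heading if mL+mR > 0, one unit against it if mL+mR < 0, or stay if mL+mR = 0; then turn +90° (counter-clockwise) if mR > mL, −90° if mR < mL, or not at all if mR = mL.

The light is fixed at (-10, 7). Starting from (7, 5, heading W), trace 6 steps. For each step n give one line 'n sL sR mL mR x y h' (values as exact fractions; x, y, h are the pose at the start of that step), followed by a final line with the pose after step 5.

0 60/281 60/257 -60/257 9150/72217 7 5 W
1 2/15 10/39 -10/39 37/195 8 5 S
2 12/73 60/377 -60/377 2118/27521 8 6 E
3 15/49 3/20 -3/20 -3/980 7 6 N
4 60/281 60/257 -60/257 9150/72217 7 5 W
5 2/15 10/39 -10/39 37/195 8 5 S
final 8 6 E

n=0: pose=(7,5,W); sL=60/281, sR=60/257; mL=-60/257, mR=9150/72217; mL+mR=-30/281 → advance -1; mR−mL=26010/72217 → turn +1·90°
n=1: pose=(8,5,S); sL=2/15, sR=10/39; mL=-10/39, mR=37/195; mL+mR=-1/15 → advance -1; mR−mL=29/65 → turn +1·90°
n=2: pose=(8,6,E); sL=12/73, sR=60/377; mL=-60/377, mR=2118/27521; mL+mR=-6/73 → advance -1; mR−mL=6498/27521 → turn +1·90°
n=3: pose=(7,6,N); sL=15/49, sR=3/20; mL=-3/20, mR=-3/980; mL+mR=-15/98 → advance -1; mR−mL=36/245 → turn +1·90°
n=4: pose=(7,5,W); sL=60/281, sR=60/257; mL=-60/257, mR=9150/72217; mL+mR=-30/281 → advance -1; mR−mL=26010/72217 → turn +1·90°
n=5: pose=(8,5,S); sL=2/15, sR=10/39; mL=-10/39, mR=37/195; mL+mR=-1/15 → advance -1; mR−mL=29/65 → turn +1·90°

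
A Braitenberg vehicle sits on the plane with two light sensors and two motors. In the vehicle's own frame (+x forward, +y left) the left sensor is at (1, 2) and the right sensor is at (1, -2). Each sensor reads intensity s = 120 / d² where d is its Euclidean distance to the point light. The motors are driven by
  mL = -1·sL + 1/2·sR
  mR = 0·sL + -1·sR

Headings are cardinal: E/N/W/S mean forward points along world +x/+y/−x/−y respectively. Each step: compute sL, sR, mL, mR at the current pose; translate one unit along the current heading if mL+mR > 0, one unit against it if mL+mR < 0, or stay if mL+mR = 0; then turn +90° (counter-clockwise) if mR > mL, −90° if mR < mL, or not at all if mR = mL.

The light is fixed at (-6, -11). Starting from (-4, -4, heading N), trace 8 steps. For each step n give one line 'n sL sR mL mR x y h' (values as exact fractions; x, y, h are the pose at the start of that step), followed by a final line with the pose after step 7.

0 15/8 3/2 -9/8 -3/2 -4 -4 N
1 120/73 24/5 276/365 -24/5 -4 -5 E
2 60/17 60/13 -270/221 -60/13 -5 -5 S
3 24/5 40/27 -548/135 -40/27 -5 -4 W
4 30/13 10/3 -25/39 -10/3 -4 -4 S
5 120/37 120/101 -9900/3737 -120/101 -4 -3 W
6 60/37 12/5 -78/185 -12/5 -3 -3 S
7 120/53 24/25 -2364/1325 -24/25 -3 -2 W
final -2 -2 S

n=0: pose=(-4,-4,N); sL=15/8, sR=3/2; mL=-9/8, mR=-3/2; mL+mR=-21/8 → advance -1; mR−mL=-3/8 → turn -1·90°
n=1: pose=(-4,-5,E); sL=120/73, sR=24/5; mL=276/365, mR=-24/5; mL+mR=-1476/365 → advance -1; mR−mL=-2028/365 → turn -1·90°
n=2: pose=(-5,-5,S); sL=60/17, sR=60/13; mL=-270/221, mR=-60/13; mL+mR=-1290/221 → advance -1; mR−mL=-750/221 → turn -1·90°
n=3: pose=(-5,-4,W); sL=24/5, sR=40/27; mL=-548/135, mR=-40/27; mL+mR=-748/135 → advance -1; mR−mL=116/45 → turn +1·90°
n=4: pose=(-4,-4,S); sL=30/13, sR=10/3; mL=-25/39, mR=-10/3; mL+mR=-155/39 → advance -1; mR−mL=-35/13 → turn -1·90°
n=5: pose=(-4,-3,W); sL=120/37, sR=120/101; mL=-9900/3737, mR=-120/101; mL+mR=-14340/3737 → advance -1; mR−mL=5460/3737 → turn +1·90°
n=6: pose=(-3,-3,S); sL=60/37, sR=12/5; mL=-78/185, mR=-12/5; mL+mR=-522/185 → advance -1; mR−mL=-366/185 → turn -1·90°
n=7: pose=(-3,-2,W); sL=120/53, sR=24/25; mL=-2364/1325, mR=-24/25; mL+mR=-3636/1325 → advance -1; mR−mL=1092/1325 → turn +1·90°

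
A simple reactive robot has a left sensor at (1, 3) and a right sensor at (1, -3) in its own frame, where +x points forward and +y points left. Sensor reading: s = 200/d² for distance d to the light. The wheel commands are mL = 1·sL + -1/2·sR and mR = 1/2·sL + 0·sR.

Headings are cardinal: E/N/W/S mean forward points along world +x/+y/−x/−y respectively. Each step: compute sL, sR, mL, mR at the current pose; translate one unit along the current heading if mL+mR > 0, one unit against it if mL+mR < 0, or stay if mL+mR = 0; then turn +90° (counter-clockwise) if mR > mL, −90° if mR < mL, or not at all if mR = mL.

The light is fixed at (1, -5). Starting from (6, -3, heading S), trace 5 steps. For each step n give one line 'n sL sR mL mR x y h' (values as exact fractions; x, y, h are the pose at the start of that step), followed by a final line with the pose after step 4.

0 40/13 40 -220/13 20/13 6 -3 S
1 25/9 50/9 0 25/18 6 -2 E
2 8 200/97 676/97 4 7 -2 N
3 100/49 4 2/49 50/49 7 -1 E
4 200/41 8/5 836/205 100/41 8 -1 N
final 8 0 E

n=0: pose=(6,-3,S); sL=40/13, sR=40; mL=-220/13, mR=20/13; mL+mR=-200/13 → advance -1; mR−mL=240/13 → turn +1·90°
n=1: pose=(6,-2,E); sL=25/9, sR=50/9; mL=0, mR=25/18; mL+mR=25/18 → advance +1; mR−mL=25/18 → turn +1·90°
n=2: pose=(7,-2,N); sL=8, sR=200/97; mL=676/97, mR=4; mL+mR=1064/97 → advance +1; mR−mL=-288/97 → turn -1·90°
n=3: pose=(7,-1,E); sL=100/49, sR=4; mL=2/49, mR=50/49; mL+mR=52/49 → advance +1; mR−mL=48/49 → turn +1·90°
n=4: pose=(8,-1,N); sL=200/41, sR=8/5; mL=836/205, mR=100/41; mL+mR=1336/205 → advance +1; mR−mL=-336/205 → turn -1·90°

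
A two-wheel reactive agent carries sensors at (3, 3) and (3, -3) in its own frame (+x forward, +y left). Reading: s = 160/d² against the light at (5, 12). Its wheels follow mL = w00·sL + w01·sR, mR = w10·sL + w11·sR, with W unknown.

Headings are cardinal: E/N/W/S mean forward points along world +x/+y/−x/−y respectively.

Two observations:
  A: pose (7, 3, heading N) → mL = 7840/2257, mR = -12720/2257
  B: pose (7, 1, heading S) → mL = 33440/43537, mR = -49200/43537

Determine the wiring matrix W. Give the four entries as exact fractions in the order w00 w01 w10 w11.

1/2 1/2 -1 -1/2

obs A: pose=(7,3,N) → sL=160/37, sR=160/61, mL=7840/2257, mR=-12720/2257
obs B: pose=(7,1,S) → sL=160/221, sR=160/197, mL=33440/43537, mR=-49200/43537
sensor matrix S = [[160/37, 160/61], [160/221, 160/197]]; det S = 158515200/98263009
solve [mL_A; mL_B] = S·[w00; w01] and [mR_A; mR_B] = S·[w10; w11]:
  w00 = 1/2, w01 = 1/2, w10 = -1, w11 = -1/2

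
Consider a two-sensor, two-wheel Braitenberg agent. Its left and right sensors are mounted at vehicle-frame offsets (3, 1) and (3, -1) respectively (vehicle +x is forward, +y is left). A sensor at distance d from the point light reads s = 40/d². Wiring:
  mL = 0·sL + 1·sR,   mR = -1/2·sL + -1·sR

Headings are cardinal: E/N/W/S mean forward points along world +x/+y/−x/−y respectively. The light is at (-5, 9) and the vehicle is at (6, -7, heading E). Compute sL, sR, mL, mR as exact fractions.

40/421 8/97 8/97 -5308/40837

left sensor world pos  = (9, -6); dL² = 421
right sensor world pos = (9, -8); dR² = 485
sL = 40/421 = 40/421
sR = 40/485 = 8/97
mL = 0·sL + 1·sR = 8/97
mR = -1/2·sL + -1·sR = -5308/40837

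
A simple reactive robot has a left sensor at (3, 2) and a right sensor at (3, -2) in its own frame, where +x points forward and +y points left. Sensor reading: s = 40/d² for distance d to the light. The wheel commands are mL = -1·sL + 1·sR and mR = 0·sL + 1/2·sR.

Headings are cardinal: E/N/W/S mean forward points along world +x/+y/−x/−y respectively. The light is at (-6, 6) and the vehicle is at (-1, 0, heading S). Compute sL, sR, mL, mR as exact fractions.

left sensor world pos  = (1, -3); dL² = 130
right sensor world pos = (-3, -3); dR² = 90
sL = 40/130 = 4/13
sR = 40/90 = 4/9
mL = -1·sL + 1·sR = 16/117
mR = 0·sL + 1/2·sR = 2/9

4/13 4/9 16/117 2/9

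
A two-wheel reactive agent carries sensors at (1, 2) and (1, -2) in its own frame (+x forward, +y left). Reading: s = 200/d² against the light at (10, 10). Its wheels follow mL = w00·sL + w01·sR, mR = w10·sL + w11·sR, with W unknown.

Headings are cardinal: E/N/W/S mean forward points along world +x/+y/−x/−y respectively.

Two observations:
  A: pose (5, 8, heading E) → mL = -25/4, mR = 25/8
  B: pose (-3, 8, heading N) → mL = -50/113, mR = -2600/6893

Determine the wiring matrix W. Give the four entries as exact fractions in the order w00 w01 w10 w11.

obs A: pose=(5,8,E) → sL=25/2, sR=25/4, mL=-25/4, mR=25/8
obs B: pose=(-3,8,N) → sL=100/113, sR=100/61, mL=-50/113, mR=-2600/6893
sensor matrix S = [[25/2, 25/4], [100/113, 100/61]]; det S = 103125/6893
solve [mL_A; mL_B] = S·[w00; w01] and [mR_A; mR_B] = S·[w10; w11]:
  w00 = -1/2, w01 = 0, w10 = 1/2, w11 = -1/2

-1/2 0 1/2 -1/2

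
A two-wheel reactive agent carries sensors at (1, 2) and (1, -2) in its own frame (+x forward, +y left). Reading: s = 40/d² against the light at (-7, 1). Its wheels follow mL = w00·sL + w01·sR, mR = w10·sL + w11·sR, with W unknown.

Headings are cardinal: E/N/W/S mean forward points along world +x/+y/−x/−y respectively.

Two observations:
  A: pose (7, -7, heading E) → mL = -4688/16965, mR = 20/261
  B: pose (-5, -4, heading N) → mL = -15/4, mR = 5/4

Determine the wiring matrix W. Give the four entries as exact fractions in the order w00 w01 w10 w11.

obs A: pose=(7,-7,E) → sL=40/261, sR=8/65, mL=-4688/16965, mR=20/261
obs B: pose=(-5,-4,N) → sL=5/2, sR=5/4, mL=-15/4, mR=5/4
sensor matrix S = [[40/261, 8/65], [5/2, 5/4]]; det S = -394/3393
solve [mL_A; mL_B] = S·[w00; w01] and [mR_A; mR_B] = S·[w10; w11]:
  w00 = -1, w01 = -1, w10 = 1/2, w11 = 0

-1 -1 1/2 0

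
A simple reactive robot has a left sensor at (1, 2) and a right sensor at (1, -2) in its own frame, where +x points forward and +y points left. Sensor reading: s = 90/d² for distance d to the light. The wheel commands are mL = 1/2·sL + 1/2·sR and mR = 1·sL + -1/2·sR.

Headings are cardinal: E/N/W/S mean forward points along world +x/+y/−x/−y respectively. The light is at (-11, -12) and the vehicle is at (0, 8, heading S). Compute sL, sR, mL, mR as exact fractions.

left sensor world pos  = (2, 7); dL² = 530
right sensor world pos = (-2, 7); dR² = 442
sL = 90/530 = 9/53
sR = 90/442 = 45/221
mL = 1/2·sL + 1/2·sR = 2187/11713
mR = 1·sL + -1/2·sR = 1593/23426

9/53 45/221 2187/11713 1593/23426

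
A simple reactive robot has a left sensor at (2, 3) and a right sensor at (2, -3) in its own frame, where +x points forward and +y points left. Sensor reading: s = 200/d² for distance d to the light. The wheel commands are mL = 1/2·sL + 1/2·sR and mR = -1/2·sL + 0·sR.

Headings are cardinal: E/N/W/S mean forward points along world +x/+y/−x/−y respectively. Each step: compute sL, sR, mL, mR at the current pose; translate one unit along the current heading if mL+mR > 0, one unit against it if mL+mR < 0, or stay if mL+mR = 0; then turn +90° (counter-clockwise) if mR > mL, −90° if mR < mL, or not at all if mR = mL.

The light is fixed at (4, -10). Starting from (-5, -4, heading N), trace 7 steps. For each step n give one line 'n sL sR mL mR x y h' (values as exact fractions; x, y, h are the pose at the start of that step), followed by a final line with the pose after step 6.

n=0: pose=(-5,-4,N); sL=25/26, sR=2; mL=77/52, mR=-25/52; mL+mR=1 → advance +1; mR−mL=-51/26 → turn -1·90°
n=1: pose=(-5,-3,E); sL=200/149, sR=40/13; mL=4280/1937, mR=-100/149; mL+mR=20/13 → advance +1; mR−mL=-5580/1937 → turn -1·90°
n=2: pose=(-4,-3,S); sL=4, sR=100/73; mL=196/73, mR=-2; mL+mR=50/73 → advance +1; mR−mL=-342/73 → turn -1·90°
n=3: pose=(-4,-4,W); sL=200/109, sR=200/181; mL=29000/19729, mR=-100/109; mL+mR=100/181 → advance +1; mR−mL=-47100/19729 → turn -1·90°
n=4: pose=(-5,-4,N); sL=25/26, sR=2; mL=77/52, mR=-25/52; mL+mR=1 → advance +1; mR−mL=-51/26 → turn -1·90°
n=5: pose=(-5,-3,E); sL=200/149, sR=40/13; mL=4280/1937, mR=-100/149; mL+mR=20/13 → advance +1; mR−mL=-5580/1937 → turn -1·90°
n=6: pose=(-4,-3,S); sL=4, sR=100/73; mL=196/73, mR=-2; mL+mR=50/73 → advance +1; mR−mL=-342/73 → turn -1·90°

0 25/26 2 77/52 -25/52 -5 -4 N
1 200/149 40/13 4280/1937 -100/149 -5 -3 E
2 4 100/73 196/73 -2 -4 -3 S
3 200/109 200/181 29000/19729 -100/109 -4 -4 W
4 25/26 2 77/52 -25/52 -5 -4 N
5 200/149 40/13 4280/1937 -100/149 -5 -3 E
6 4 100/73 196/73 -2 -4 -3 S
final -4 -4 W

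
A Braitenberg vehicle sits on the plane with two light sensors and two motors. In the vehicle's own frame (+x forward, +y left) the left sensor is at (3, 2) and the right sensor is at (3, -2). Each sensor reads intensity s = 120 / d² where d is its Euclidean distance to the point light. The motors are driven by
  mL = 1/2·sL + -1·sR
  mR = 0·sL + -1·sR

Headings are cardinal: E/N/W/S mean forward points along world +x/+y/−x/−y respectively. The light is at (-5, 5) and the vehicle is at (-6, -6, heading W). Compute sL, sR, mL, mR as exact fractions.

left sensor world pos  = (-9, -8); dL² = 185
right sensor world pos = (-9, -4); dR² = 97
sL = 120/185 = 24/37
sR = 120/97 = 120/97
mL = 1/2·sL + -1·sR = -3276/3589
mR = 0·sL + -1·sR = -120/97

24/37 120/97 -3276/3589 -120/97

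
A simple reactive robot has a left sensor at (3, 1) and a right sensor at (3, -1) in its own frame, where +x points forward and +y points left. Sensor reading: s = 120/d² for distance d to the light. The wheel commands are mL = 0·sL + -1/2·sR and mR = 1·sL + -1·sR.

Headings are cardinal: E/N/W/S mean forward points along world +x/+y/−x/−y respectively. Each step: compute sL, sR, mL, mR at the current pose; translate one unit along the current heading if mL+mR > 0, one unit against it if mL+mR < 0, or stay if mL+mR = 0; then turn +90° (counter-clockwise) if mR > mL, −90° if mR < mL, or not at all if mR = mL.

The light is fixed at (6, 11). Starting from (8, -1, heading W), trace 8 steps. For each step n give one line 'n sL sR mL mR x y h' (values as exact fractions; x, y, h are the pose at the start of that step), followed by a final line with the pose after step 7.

0 12/17 60/61 -30/61 -288/1037 8 -1 W
1 120/241 120/229 -60/229 -1440/55189 9 -1 S
2 15/17 2/3 -1/3 11/51 9 0 E
3 24/13 120/73 -60/73 192/949 8 0 N
4 12/17 60/61 -30/61 -288/1037 8 -1 W
5 120/241 120/229 -60/229 -1440/55189 9 -1 S
6 15/17 2/3 -1/3 11/51 9 0 E
7 24/13 120/73 -60/73 192/949 8 0 N
final 8 -1 W

n=0: pose=(8,-1,W); sL=12/17, sR=60/61; mL=-30/61, mR=-288/1037; mL+mR=-798/1037 → advance -1; mR−mL=222/1037 → turn +1·90°
n=1: pose=(9,-1,S); sL=120/241, sR=120/229; mL=-60/229, mR=-1440/55189; mL+mR=-15900/55189 → advance -1; mR−mL=13020/55189 → turn +1·90°
n=2: pose=(9,0,E); sL=15/17, sR=2/3; mL=-1/3, mR=11/51; mL+mR=-2/17 → advance -1; mR−mL=28/51 → turn +1·90°
n=3: pose=(8,0,N); sL=24/13, sR=120/73; mL=-60/73, mR=192/949; mL+mR=-588/949 → advance -1; mR−mL=972/949 → turn +1·90°
n=4: pose=(8,-1,W); sL=12/17, sR=60/61; mL=-30/61, mR=-288/1037; mL+mR=-798/1037 → advance -1; mR−mL=222/1037 → turn +1·90°
n=5: pose=(9,-1,S); sL=120/241, sR=120/229; mL=-60/229, mR=-1440/55189; mL+mR=-15900/55189 → advance -1; mR−mL=13020/55189 → turn +1·90°
n=6: pose=(9,0,E); sL=15/17, sR=2/3; mL=-1/3, mR=11/51; mL+mR=-2/17 → advance -1; mR−mL=28/51 → turn +1·90°
n=7: pose=(8,0,N); sL=24/13, sR=120/73; mL=-60/73, mR=192/949; mL+mR=-588/949 → advance -1; mR−mL=972/949 → turn +1·90°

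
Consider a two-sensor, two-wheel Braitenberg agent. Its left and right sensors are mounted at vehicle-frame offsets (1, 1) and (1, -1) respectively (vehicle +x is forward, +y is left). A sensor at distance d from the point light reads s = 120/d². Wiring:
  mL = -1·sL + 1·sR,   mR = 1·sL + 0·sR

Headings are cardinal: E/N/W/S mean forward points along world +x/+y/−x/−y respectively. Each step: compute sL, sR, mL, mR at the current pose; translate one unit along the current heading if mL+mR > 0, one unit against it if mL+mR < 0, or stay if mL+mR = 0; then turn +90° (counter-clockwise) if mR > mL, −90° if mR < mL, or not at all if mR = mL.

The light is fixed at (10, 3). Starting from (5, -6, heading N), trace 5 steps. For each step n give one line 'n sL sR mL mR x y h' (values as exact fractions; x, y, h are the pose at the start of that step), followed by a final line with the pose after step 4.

n=0: pose=(5,-6,N); sL=6/5, sR=3/2; mL=3/10, mR=6/5; mL+mR=3/2 → advance +1; mR−mL=9/10 → turn +1·90°
n=1: pose=(5,-5,W); sL=40/39, sR=24/17; mL=256/663, mR=40/39; mL+mR=24/17 → advance +1; mR−mL=424/663 → turn +1·90°
n=2: pose=(4,-5,S); sL=60/53, sR=12/13; mL=-144/689, mR=60/53; mL+mR=12/13 → advance +1; mR−mL=924/689 → turn +1·90°
n=3: pose=(4,-6,E); sL=120/89, sR=24/25; mL=-864/2225, mR=120/89; mL+mR=24/25 → advance +1; mR−mL=3864/2225 → turn +1·90°
n=4: pose=(5,-6,N); sL=6/5, sR=3/2; mL=3/10, mR=6/5; mL+mR=3/2 → advance +1; mR−mL=9/10 → turn +1·90°

0 6/5 3/2 3/10 6/5 5 -6 N
1 40/39 24/17 256/663 40/39 5 -5 W
2 60/53 12/13 -144/689 60/53 4 -5 S
3 120/89 24/25 -864/2225 120/89 4 -6 E
4 6/5 3/2 3/10 6/5 5 -6 N
final 5 -5 W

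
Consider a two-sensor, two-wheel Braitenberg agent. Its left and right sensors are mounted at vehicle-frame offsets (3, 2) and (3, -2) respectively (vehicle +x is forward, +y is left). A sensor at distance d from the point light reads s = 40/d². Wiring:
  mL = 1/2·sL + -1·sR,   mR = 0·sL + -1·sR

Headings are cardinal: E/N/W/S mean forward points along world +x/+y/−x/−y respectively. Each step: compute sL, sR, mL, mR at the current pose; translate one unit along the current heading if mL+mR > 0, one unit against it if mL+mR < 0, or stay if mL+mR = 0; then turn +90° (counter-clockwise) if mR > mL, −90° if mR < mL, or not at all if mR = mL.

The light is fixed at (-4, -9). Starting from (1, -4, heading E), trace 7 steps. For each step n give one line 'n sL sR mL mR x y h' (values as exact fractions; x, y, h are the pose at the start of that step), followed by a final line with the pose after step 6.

n=0: pose=(1,-4,E); sL=40/113, sR=40/73; mL=-3060/8249, mR=-40/73; mL+mR=-7580/8249 → advance -1; mR−mL=-20/113 → turn -1·90°
n=1: pose=(0,-4,S); sL=1, sR=5; mL=-9/2, mR=-5; mL+mR=-19/2 → advance -1; mR−mL=-1/2 → turn -1·90°
n=2: pose=(0,-3,W); sL=40/17, sR=8/13; mL=124/221, mR=-8/13; mL+mR=-12/221 → advance -1; mR−mL=-20/17 → turn -1·90°
n=3: pose=(1,-3,N); sL=4/9, sR=4/13; mL=-10/117, mR=-4/13; mL+mR=-46/117 → advance -1; mR−mL=-2/9 → turn -1·90°
n=4: pose=(1,-4,E); sL=40/113, sR=40/73; mL=-3060/8249, mR=-40/73; mL+mR=-7580/8249 → advance -1; mR−mL=-20/113 → turn -1·90°
n=5: pose=(0,-4,S); sL=1, sR=5; mL=-9/2, mR=-5; mL+mR=-19/2 → advance -1; mR−mL=-1/2 → turn -1·90°
n=6: pose=(0,-3,W); sL=40/17, sR=8/13; mL=124/221, mR=-8/13; mL+mR=-12/221 → advance -1; mR−mL=-20/17 → turn -1·90°

0 40/113 40/73 -3060/8249 -40/73 1 -4 E
1 1 5 -9/2 -5 0 -4 S
2 40/17 8/13 124/221 -8/13 0 -3 W
3 4/9 4/13 -10/117 -4/13 1 -3 N
4 40/113 40/73 -3060/8249 -40/73 1 -4 E
5 1 5 -9/2 -5 0 -4 S
6 40/17 8/13 124/221 -8/13 0 -3 W
final 1 -3 N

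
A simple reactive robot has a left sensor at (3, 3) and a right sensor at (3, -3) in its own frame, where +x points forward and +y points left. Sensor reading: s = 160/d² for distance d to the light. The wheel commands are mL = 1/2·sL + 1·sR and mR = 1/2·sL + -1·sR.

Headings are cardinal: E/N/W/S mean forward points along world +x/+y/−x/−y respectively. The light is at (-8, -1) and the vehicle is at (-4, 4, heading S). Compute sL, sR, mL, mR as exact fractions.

160/53 32 1776/53 -1616/53

left sensor world pos  = (-1, 1); dL² = 53
right sensor world pos = (-7, 1); dR² = 5
sL = 160/53 = 160/53
sR = 160/5 = 32
mL = 1/2·sL + 1·sR = 1776/53
mR = 1/2·sL + -1·sR = -1616/53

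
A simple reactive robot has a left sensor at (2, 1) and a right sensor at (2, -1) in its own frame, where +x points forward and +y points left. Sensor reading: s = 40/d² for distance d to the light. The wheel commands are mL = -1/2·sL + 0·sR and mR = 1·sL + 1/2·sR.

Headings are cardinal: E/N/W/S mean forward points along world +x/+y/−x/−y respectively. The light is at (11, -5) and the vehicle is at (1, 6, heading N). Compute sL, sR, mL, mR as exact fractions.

left sensor world pos  = (0, 8); dL² = 290
right sensor world pos = (2, 8); dR² = 250
sL = 40/290 = 4/29
sR = 40/250 = 4/25
mL = -1/2·sL + 0·sR = -2/29
mR = 1·sL + 1/2·sR = 158/725

4/29 4/25 -2/29 158/725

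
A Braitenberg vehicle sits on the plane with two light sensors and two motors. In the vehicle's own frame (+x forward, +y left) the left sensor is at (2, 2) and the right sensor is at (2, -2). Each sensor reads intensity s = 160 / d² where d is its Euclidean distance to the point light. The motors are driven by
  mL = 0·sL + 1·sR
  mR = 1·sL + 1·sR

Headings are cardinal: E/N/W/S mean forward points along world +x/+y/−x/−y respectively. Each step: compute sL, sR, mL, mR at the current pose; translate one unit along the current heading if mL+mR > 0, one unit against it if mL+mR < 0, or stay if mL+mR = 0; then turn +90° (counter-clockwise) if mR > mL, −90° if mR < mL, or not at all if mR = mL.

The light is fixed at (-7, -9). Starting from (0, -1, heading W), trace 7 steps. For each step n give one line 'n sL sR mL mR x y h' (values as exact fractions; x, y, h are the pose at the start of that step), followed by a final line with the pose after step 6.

n=0: pose=(0,-1,W); sL=160/61, sR=32/25; mL=32/25, mR=5952/1525; mL+mR=7904/1525 → advance +1; mR−mL=160/61 → turn +1·90°
n=1: pose=(-1,-1,S); sL=8/5, sR=40/13; mL=40/13, mR=304/65; mL+mR=504/65 → advance +1; mR−mL=8/5 → turn +1·90°
n=2: pose=(-1,-2,E); sL=32/29, sR=160/89; mL=160/89, mR=7488/2581; mL+mR=12128/2581 → advance +1; mR−mL=32/29 → turn +1·90°
n=3: pose=(0,-2,N); sL=80/53, sR=80/81; mL=80/81, mR=10720/4293; mL+mR=14960/4293 → advance +1; mR−mL=80/53 → turn +1·90°
n=4: pose=(0,-1,W); sL=160/61, sR=32/25; mL=32/25, mR=5952/1525; mL+mR=7904/1525 → advance +1; mR−mL=160/61 → turn +1·90°
n=5: pose=(-1,-1,S); sL=8/5, sR=40/13; mL=40/13, mR=304/65; mL+mR=504/65 → advance +1; mR−mL=8/5 → turn +1·90°
n=6: pose=(-1,-2,E); sL=32/29, sR=160/89; mL=160/89, mR=7488/2581; mL+mR=12128/2581 → advance +1; mR−mL=32/29 → turn +1·90°

0 160/61 32/25 32/25 5952/1525 0 -1 W
1 8/5 40/13 40/13 304/65 -1 -1 S
2 32/29 160/89 160/89 7488/2581 -1 -2 E
3 80/53 80/81 80/81 10720/4293 0 -2 N
4 160/61 32/25 32/25 5952/1525 0 -1 W
5 8/5 40/13 40/13 304/65 -1 -1 S
6 32/29 160/89 160/89 7488/2581 -1 -2 E
final 0 -2 N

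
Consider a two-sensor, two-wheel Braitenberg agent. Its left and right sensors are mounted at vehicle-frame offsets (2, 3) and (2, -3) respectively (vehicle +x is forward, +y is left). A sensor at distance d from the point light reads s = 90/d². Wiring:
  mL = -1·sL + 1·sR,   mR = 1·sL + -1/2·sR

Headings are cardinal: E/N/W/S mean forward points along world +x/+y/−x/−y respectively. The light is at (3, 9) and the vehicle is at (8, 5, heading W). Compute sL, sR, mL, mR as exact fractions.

left sensor world pos  = (6, 2); dL² = 58
right sensor world pos = (6, 8); dR² = 10
sL = 90/58 = 45/29
sR = 90/10 = 9
mL = -1·sL + 1·sR = 216/29
mR = 1·sL + -1/2·sR = -171/58

45/29 9 216/29 -171/58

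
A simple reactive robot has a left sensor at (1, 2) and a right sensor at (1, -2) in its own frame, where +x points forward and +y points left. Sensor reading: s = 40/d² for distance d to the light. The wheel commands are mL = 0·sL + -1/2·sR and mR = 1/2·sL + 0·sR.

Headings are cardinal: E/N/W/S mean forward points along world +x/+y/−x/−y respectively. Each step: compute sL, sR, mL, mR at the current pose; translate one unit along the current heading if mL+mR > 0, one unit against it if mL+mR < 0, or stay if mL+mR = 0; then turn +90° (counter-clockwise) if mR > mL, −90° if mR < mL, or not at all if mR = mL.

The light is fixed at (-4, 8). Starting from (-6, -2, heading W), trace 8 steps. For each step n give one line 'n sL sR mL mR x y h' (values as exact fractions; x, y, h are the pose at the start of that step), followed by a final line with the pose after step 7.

n=0: pose=(-6,-2,W); sL=40/153, sR=40/73; mL=-20/73, mR=20/153; mL+mR=-1600/11169 → advance -1; mR−mL=4520/11169 → turn +1·90°
n=1: pose=(-5,-2,S); sL=20/61, sR=4/13; mL=-2/13, mR=10/61; mL+mR=8/793 → advance +1; mR−mL=252/793 → turn +1·90°
n=2: pose=(-5,-3,E); sL=40/81, sR=40/169; mL=-20/169, mR=20/81; mL+mR=1760/13689 → advance +1; mR−mL=5000/13689 → turn +1·90°
n=3: pose=(-4,-3,N); sL=5/13, sR=5/13; mL=-5/26, mR=5/26; mL+mR=0 → advance +0; mR−mL=5/13 → turn +1·90°
n=4: pose=(-4,-3,W); sL=4/17, sR=20/41; mL=-10/41, mR=2/17; mL+mR=-88/697 → advance -1; mR−mL=252/697 → turn +1·90°
n=5: pose=(-3,-3,S); sL=40/153, sR=8/29; mL=-4/29, mR=20/153; mL+mR=-32/4437 → advance -1; mR−mL=1192/4437 → turn +1·90°
n=6: pose=(-3,-2,E); sL=10/17, sR=10/37; mL=-5/37, mR=5/17; mL+mR=100/629 → advance +1; mR−mL=270/629 → turn +1·90°
n=7: pose=(-2,-2,N); sL=40/81, sR=40/97; mL=-20/97, mR=20/81; mL+mR=320/7857 → advance +1; mR−mL=3560/7857 → turn +1·90°

0 40/153 40/73 -20/73 20/153 -6 -2 W
1 20/61 4/13 -2/13 10/61 -5 -2 S
2 40/81 40/169 -20/169 20/81 -5 -3 E
3 5/13 5/13 -5/26 5/26 -4 -3 N
4 4/17 20/41 -10/41 2/17 -4 -3 W
5 40/153 8/29 -4/29 20/153 -3 -3 S
6 10/17 10/37 -5/37 5/17 -3 -2 E
7 40/81 40/97 -20/97 20/81 -2 -2 N
final -2 -1 W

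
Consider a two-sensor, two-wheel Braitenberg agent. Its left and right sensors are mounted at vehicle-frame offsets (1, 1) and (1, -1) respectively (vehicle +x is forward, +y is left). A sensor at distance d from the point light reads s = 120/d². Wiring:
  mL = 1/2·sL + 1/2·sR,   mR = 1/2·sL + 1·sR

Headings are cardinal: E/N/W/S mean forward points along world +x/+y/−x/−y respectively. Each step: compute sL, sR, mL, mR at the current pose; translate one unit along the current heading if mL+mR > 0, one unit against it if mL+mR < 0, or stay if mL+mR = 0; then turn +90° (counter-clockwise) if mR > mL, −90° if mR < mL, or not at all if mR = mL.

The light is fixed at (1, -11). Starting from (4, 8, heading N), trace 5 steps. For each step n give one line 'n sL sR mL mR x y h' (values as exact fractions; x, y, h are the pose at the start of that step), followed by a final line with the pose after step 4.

n=0: pose=(4,8,N); sL=30/101, sR=15/52; mL=3075/10504, mR=2295/5252; mL+mR=7665/10504 → advance +1; mR−mL=15/104 → turn +1·90°
n=1: pose=(4,9,W); sL=24/73, sR=24/89; mL=1944/6497, mR=2820/6497; mL+mR=4764/6497 → advance +1; mR−mL=12/89 → turn +1·90°
n=2: pose=(3,9,S); sL=12/37, sR=60/181; mL=2196/6697, mR=3306/6697; mL+mR=5502/6697 → advance +1; mR−mL=30/181 → turn +1·90°
n=3: pose=(3,8,E); sL=120/409, sR=40/111; mL=14840/45399, mR=23020/45399; mL+mR=12620/15133 → advance +1; mR−mL=20/111 → turn +1·90°
n=4: pose=(4,8,N); sL=30/101, sR=15/52; mL=3075/10504, mR=2295/5252; mL+mR=7665/10504 → advance +1; mR−mL=15/104 → turn +1·90°

0 30/101 15/52 3075/10504 2295/5252 4 8 N
1 24/73 24/89 1944/6497 2820/6497 4 9 W
2 12/37 60/181 2196/6697 3306/6697 3 9 S
3 120/409 40/111 14840/45399 23020/45399 3 8 E
4 30/101 15/52 3075/10504 2295/5252 4 8 N
final 4 9 W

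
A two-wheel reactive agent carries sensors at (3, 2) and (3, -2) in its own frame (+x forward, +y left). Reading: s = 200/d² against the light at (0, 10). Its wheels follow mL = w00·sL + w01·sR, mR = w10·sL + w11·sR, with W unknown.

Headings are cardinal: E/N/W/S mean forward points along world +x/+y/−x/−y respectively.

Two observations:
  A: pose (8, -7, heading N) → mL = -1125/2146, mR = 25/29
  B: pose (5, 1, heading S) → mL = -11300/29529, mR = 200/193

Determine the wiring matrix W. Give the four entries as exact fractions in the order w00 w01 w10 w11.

obs A: pose=(8,-7,N) → sL=25/29, sR=25/37, mL=-1125/2146, mR=25/29
obs B: pose=(5,1,S) → sL=200/193, sR=200/153, mL=-11300/29529, mR=200/193
sensor matrix S = [[25/29, 25/37], [200/193, 200/153]]; det S = 13520000/31684617
solve [mL_A; mL_B] = S·[w00; w01] and [mR_A; mR_B] = S·[w10; w11]:
  w00 = -1, w01 = 1/2, w10 = 1, w11 = 0

-1 1/2 1 0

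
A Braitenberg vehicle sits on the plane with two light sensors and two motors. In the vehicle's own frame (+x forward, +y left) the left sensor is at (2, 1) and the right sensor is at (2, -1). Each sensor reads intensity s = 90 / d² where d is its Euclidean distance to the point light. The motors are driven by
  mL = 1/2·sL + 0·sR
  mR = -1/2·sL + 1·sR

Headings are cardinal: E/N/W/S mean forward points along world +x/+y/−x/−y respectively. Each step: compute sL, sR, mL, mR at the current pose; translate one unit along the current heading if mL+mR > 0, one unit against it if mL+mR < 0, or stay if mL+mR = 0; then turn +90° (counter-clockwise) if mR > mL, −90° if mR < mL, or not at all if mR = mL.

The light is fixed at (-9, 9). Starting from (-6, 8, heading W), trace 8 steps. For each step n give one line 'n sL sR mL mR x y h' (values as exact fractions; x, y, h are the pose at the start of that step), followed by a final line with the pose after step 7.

n=0: pose=(-6,8,W); sL=18, sR=90; mL=9, mR=81; mL+mR=90 → advance +1; mR−mL=72 → turn +1·90°
n=1: pose=(-7,8,S); sL=5, sR=9; mL=5/2, mR=13/2; mL+mR=9 → advance +1; mR−mL=4 → turn +1·90°
n=2: pose=(-7,7,E); sL=90/17, sR=18/5; mL=45/17, mR=81/85; mL+mR=18/5 → advance +1; mR−mL=-144/85 → turn -1·90°
n=3: pose=(-6,7,S); sL=45/16, sR=9/2; mL=45/32, mR=99/32; mL+mR=9/2 → advance +1; mR−mL=27/16 → turn +1·90°
n=4: pose=(-6,6,E); sL=90/29, sR=90/41; mL=45/29, mR=765/1189; mL+mR=90/41 → advance +1; mR−mL=-1080/1189 → turn -1·90°
n=5: pose=(-5,6,S); sL=9/5, sR=45/17; mL=9/10, mR=297/170; mL+mR=45/17 → advance +1; mR−mL=72/85 → turn +1·90°
n=6: pose=(-5,5,E); sL=2, sR=90/61; mL=1, mR=29/61; mL+mR=90/61 → advance +1; mR−mL=-32/61 → turn -1·90°
n=7: pose=(-4,5,S); sL=5/4, sR=45/26; mL=5/8, mR=115/104; mL+mR=45/26 → advance +1; mR−mL=25/52 → turn +1·90°

0 18 90 9 81 -6 8 W
1 5 9 5/2 13/2 -7 8 S
2 90/17 18/5 45/17 81/85 -7 7 E
3 45/16 9/2 45/32 99/32 -6 7 S
4 90/29 90/41 45/29 765/1189 -6 6 E
5 9/5 45/17 9/10 297/170 -5 6 S
6 2 90/61 1 29/61 -5 5 E
7 5/4 45/26 5/8 115/104 -4 5 S
final -4 4 E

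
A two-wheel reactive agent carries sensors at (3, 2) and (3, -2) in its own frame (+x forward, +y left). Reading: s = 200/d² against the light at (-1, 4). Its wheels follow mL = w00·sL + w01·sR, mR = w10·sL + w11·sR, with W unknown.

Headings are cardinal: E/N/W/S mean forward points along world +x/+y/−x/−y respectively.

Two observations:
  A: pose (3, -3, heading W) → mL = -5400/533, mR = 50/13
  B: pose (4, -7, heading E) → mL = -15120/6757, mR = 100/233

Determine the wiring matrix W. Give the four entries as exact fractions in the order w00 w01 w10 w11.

-1 -1 0 1/2

obs A: pose=(3,-3,W) → sL=100/41, sR=100/13, mL=-5400/533, mR=50/13
obs B: pose=(4,-7,E) → sL=40/29, sR=200/233, mL=-15120/6757, mR=100/233
sensor matrix S = [[100/41, 100/13], [40/29, 200/233]]; det S = -30672000/3601481
solve [mL_A; mL_B] = S·[w00; w01] and [mR_A; mR_B] = S·[w10; w11]:
  w00 = -1, w01 = -1, w10 = 0, w11 = 1/2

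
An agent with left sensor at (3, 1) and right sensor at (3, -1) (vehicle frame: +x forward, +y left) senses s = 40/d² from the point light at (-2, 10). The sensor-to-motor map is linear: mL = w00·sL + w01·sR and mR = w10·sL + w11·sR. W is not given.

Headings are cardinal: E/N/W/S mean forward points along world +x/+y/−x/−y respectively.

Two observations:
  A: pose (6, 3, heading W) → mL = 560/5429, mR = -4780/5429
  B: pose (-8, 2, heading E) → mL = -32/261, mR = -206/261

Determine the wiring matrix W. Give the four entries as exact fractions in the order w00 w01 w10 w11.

-1/2 1/2 -1/2 -1

obs A: pose=(6,3,W) → sL=40/89, sR=40/61, mL=560/5429, mR=-4780/5429
obs B: pose=(-8,2,E) → sL=20/29, sR=4/9, mL=-32/261, mR=-206/261
sensor matrix S = [[40/89, 40/61], [20/29, 4/9]]; det S = -357760/1416969
solve [mL_A; mL_B] = S·[w00; w01] and [mR_A; mR_B] = S·[w10; w11]:
  w00 = -1/2, w01 = 1/2, w10 = -1/2, w11 = -1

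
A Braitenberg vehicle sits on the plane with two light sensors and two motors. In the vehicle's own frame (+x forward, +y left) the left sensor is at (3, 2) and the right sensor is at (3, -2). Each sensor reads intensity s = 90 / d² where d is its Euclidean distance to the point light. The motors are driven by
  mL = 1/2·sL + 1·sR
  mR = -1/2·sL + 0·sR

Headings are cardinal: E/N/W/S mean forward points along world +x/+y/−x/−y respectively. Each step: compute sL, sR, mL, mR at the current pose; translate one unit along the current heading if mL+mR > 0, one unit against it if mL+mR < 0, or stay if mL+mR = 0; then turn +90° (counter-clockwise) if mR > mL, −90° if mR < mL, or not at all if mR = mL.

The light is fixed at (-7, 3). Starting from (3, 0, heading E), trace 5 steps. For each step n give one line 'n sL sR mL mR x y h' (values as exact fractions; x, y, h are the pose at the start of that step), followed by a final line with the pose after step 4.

0 9/17 45/97 2403/3298 -9/34 3 0 E
1 18/41 10/13 527/533 -9/41 4 0 S
2 9/10 45/34 603/340 -9/20 4 -1 W
3 18/13 18/29 495/377 -9/13 3 -1 N
4 9/17 45/97 2403/3298 -9/34 3 0 E
final 4 0 S

n=0: pose=(3,0,E); sL=9/17, sR=45/97; mL=2403/3298, mR=-9/34; mL+mR=45/97 → advance +1; mR−mL=-1638/1649 → turn -1·90°
n=1: pose=(4,0,S); sL=18/41, sR=10/13; mL=527/533, mR=-9/41; mL+mR=10/13 → advance +1; mR−mL=-644/533 → turn -1·90°
n=2: pose=(4,-1,W); sL=9/10, sR=45/34; mL=603/340, mR=-9/20; mL+mR=45/34 → advance +1; mR−mL=-189/85 → turn -1·90°
n=3: pose=(3,-1,N); sL=18/13, sR=18/29; mL=495/377, mR=-9/13; mL+mR=18/29 → advance +1; mR−mL=-756/377 → turn -1·90°
n=4: pose=(3,0,E); sL=9/17, sR=45/97; mL=2403/3298, mR=-9/34; mL+mR=45/97 → advance +1; mR−mL=-1638/1649 → turn -1·90°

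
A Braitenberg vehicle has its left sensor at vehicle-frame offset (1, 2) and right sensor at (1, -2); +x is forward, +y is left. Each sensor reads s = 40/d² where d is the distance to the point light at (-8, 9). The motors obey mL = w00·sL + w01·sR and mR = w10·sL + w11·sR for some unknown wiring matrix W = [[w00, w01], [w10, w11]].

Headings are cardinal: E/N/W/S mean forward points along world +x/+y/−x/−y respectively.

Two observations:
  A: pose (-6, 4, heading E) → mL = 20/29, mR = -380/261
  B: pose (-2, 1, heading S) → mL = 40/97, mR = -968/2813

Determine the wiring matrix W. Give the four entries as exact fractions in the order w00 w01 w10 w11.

0 1 -1/2 -1/2

obs A: pose=(-6,4,E) → sL=20/9, sR=20/29, mL=20/29, mR=-380/261
obs B: pose=(-2,1,S) → sL=8/29, sR=40/97, mL=40/97, mR=-968/2813
sensor matrix S = [[20/9, 20/29], [8/29, 40/97]]; det S = 533120/734193
solve [mL_A; mL_B] = S·[w00; w01] and [mR_A; mR_B] = S·[w10; w11]:
  w00 = 0, w01 = 1, w10 = -1/2, w11 = -1/2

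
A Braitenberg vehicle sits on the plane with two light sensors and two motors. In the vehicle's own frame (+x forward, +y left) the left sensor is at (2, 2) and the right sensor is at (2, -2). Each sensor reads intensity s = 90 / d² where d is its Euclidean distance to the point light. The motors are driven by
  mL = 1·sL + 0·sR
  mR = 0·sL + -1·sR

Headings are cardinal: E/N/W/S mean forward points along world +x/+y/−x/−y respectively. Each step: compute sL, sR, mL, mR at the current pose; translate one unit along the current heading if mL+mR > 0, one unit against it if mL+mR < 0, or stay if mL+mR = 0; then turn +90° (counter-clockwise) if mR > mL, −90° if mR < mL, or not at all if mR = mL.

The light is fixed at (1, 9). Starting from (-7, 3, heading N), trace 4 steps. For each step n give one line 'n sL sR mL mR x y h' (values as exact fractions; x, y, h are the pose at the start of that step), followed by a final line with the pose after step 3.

0 45/58 45/26 45/58 -45/26 -7 3 N
1 90/61 10/13 90/61 -10/13 -7 2 E
2 45/53 5/9 45/53 -5/9 -6 2 S
3 90/181 10/13 90/181 -10/13 -6 1 W
final -5 1 N

n=0: pose=(-7,3,N); sL=45/58, sR=45/26; mL=45/58, mR=-45/26; mL+mR=-360/377 → advance -1; mR−mL=-945/377 → turn -1·90°
n=1: pose=(-7,2,E); sL=90/61, sR=10/13; mL=90/61, mR=-10/13; mL+mR=560/793 → advance +1; mR−mL=-1780/793 → turn -1·90°
n=2: pose=(-6,2,S); sL=45/53, sR=5/9; mL=45/53, mR=-5/9; mL+mR=140/477 → advance +1; mR−mL=-670/477 → turn -1·90°
n=3: pose=(-6,1,W); sL=90/181, sR=10/13; mL=90/181, mR=-10/13; mL+mR=-640/2353 → advance -1; mR−mL=-2980/2353 → turn -1·90°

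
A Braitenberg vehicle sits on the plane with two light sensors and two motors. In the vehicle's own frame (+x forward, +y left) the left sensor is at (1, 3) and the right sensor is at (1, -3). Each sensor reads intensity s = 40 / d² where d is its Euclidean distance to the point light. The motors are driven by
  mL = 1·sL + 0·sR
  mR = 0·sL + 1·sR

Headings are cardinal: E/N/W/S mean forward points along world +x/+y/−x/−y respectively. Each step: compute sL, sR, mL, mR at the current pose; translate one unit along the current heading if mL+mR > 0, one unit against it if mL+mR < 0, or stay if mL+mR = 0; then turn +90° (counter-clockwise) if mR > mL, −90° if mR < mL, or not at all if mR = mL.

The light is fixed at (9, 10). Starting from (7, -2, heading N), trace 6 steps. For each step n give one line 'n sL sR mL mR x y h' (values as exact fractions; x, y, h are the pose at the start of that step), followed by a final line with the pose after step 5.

0 20/73 20/61 20/73 20/61 7 -2 N
1 8/41 40/73 8/41 40/73 7 -1 W
2 5/18 2/9 5/18 2/9 6 -1 S
3 40/241 40/97 40/241 40/97 6 -2 W
4 4/17 20/109 4/17 20/109 5 -2 S
5 40/281 8/25 40/281 8/25 5 -3 W
final 4 -3 S

n=0: pose=(7,-2,N); sL=20/73, sR=20/61; mL=20/73, mR=20/61; mL+mR=2680/4453 → advance +1; mR−mL=240/4453 → turn +1·90°
n=1: pose=(7,-1,W); sL=8/41, sR=40/73; mL=8/41, mR=40/73; mL+mR=2224/2993 → advance +1; mR−mL=1056/2993 → turn +1·90°
n=2: pose=(6,-1,S); sL=5/18, sR=2/9; mL=5/18, mR=2/9; mL+mR=1/2 → advance +1; mR−mL=-1/18 → turn -1·90°
n=3: pose=(6,-2,W); sL=40/241, sR=40/97; mL=40/241, mR=40/97; mL+mR=13520/23377 → advance +1; mR−mL=5760/23377 → turn +1·90°
n=4: pose=(5,-2,S); sL=4/17, sR=20/109; mL=4/17, mR=20/109; mL+mR=776/1853 → advance +1; mR−mL=-96/1853 → turn -1·90°
n=5: pose=(5,-3,W); sL=40/281, sR=8/25; mL=40/281, mR=8/25; mL+mR=3248/7025 → advance +1; mR−mL=1248/7025 → turn +1·90°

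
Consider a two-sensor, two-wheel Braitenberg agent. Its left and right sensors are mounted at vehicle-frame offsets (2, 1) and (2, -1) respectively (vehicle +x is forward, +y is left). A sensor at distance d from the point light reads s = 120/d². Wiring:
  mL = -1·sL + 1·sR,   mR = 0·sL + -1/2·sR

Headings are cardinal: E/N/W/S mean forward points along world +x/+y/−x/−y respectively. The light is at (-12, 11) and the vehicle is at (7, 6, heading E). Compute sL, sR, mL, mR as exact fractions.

120/457 40/159 -800/72663 -20/159

left sensor world pos  = (9, 7); dL² = 457
right sensor world pos = (9, 5); dR² = 477
sL = 120/457 = 120/457
sR = 120/477 = 40/159
mL = -1·sL + 1·sR = -800/72663
mR = 0·sL + -1/2·sR = -20/159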